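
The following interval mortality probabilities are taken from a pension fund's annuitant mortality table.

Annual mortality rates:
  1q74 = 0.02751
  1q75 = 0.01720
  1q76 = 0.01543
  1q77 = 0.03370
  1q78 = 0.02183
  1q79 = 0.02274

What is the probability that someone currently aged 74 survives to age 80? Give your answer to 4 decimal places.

0.8692

The overall survival probability is (1 − 0.02751) × (1 − 0.01720) × (1 − 0.01543) × (1 − 0.03370) × (1 − 0.02183) × (1 − 0.02274).
= 0.97249 × 0.98280 × 0.98457 × 0.96630 × 0.97817 × 0.97726 = 0.869227.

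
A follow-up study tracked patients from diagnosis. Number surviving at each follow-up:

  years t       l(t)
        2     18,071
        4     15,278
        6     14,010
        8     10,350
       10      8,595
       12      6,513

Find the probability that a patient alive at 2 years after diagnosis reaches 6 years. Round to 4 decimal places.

0.7753

The conditional survival probability is l(6)/l(2) = 14,010/18,071 = 0.775275.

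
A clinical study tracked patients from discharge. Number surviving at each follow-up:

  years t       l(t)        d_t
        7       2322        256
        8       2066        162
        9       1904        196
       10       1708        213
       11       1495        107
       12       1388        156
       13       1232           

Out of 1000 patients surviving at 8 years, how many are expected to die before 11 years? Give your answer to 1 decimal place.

276.4

The relevant probability is 1 − 1495/2066 = 0.276379.
Expected number = 1000 × 0.276379 = 276.4.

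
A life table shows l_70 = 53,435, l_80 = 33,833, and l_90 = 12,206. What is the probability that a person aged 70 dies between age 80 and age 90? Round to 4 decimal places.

We want 10|10q70 = (l_80 − l_90)/l_70.
This is the probability of reaching 80 but not 90, conditional on being alive at 70: (l_80 − l_90) / l_70.
= (33,833 − 12,206) / 53,435 = 21,627 / 53,435 = 0.404735.

0.4047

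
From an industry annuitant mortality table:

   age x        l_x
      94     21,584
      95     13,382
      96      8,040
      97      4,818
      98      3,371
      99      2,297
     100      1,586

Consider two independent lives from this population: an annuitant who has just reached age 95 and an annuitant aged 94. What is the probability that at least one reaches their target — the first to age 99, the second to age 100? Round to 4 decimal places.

0.2325

p₁ = l_99/l_95 = 2,297/13,382 = 0.171648; p₂ = l_100/l_94 = 1,586/21,584 = 0.073480.
P(at least one) = 1 − (1−p₁)(1−p₂) = 1 − 0.828352 × 0.926520 = 0.232515.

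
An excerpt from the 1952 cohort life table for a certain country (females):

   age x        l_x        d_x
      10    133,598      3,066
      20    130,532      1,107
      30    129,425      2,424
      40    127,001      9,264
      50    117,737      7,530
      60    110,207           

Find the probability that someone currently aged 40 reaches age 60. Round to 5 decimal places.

We want 20p40 = l_60/l_40.
The conditional survival probability is l_60/l_40 = 110,207/127,001 = 0.867765.

0.86776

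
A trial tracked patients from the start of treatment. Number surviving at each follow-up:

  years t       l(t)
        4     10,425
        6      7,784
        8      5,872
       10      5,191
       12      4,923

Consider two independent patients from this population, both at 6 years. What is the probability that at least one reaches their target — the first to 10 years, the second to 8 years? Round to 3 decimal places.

p₁ = l(10)/l(6) = 5,191/7,784 = 0.666881; p₂ = l(8)/l(6) = 5,872/7,784 = 0.754368.
P(at least one) = 1 − (1−p₁)(1−p₂) = 1 − 0.333119 × 0.245632 = 0.918175.

0.918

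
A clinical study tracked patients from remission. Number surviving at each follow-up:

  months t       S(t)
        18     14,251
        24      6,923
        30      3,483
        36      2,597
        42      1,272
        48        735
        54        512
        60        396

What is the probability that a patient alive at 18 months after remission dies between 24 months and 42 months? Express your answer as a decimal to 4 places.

0.3965

This is the probability of reaching 24 but not 42, conditional on being alive at 18: (S(24) − S(42)) / S(18).
= (6,923 − 1,272) / 14,251 = 5,651 / 14,251 = 0.396534.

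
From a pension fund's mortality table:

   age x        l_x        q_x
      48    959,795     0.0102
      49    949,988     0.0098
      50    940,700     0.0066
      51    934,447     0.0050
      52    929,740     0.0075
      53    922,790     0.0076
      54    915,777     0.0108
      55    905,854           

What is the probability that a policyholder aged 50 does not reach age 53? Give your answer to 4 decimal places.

P(die before 53 | alive at 50) = 1 − l_53/l_50 = 1 − 922,790/940,700 = (17,910)/940,700 = 0.019039.

0.0190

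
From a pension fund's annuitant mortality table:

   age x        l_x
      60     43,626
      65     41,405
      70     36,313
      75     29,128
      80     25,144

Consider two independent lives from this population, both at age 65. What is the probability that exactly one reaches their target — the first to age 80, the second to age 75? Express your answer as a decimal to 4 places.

p₁ = l_80/l_65 = 25,144/41,405 = 0.607270; p₂ = l_75/l_65 = 29,128/41,405 = 0.703490.
P(exactly one) = p₁(1−p₂) + (1−p₁)p₂ = 0.180062 + 0.276282 = 0.456343.

0.4563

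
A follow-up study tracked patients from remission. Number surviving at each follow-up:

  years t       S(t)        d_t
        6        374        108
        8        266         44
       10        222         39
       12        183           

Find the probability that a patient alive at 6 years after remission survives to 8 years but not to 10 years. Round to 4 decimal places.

This is the probability of reaching 8 but not 10, conditional on being alive at 6: (S(8) − S(10)) / S(6).
= (266 − 222) / 374 = 44 / 374 = 0.117647.

0.1176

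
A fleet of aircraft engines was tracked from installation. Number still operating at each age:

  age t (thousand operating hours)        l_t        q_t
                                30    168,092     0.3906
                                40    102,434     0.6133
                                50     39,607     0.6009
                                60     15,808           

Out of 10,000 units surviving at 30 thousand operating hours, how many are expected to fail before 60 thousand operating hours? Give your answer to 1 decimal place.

9059.6

The relevant probability is 1 − 15,808/168,092 = 0.905956.
Expected number = 10,000 × 0.905956 = 9059.6.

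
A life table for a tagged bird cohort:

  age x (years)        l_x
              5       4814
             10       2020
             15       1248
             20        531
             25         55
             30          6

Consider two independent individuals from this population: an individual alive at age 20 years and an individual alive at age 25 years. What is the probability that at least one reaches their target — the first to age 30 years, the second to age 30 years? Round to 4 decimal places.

0.1192

p₁ = l_30/l_20 = 6/531 = 0.011299; p₂ = l_30/l_25 = 6/55 = 0.109091.
P(at least one) = 1 − (1−p₁)(1−p₂) = 1 − 0.988701 × 0.890909 = 0.119157.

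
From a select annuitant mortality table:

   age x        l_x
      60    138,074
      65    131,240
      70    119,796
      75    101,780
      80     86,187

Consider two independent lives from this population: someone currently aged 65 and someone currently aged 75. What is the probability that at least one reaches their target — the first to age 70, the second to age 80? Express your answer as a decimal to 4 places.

0.9866

p₁ = l_70/l_65 = 119,796/131,240 = 0.912801; p₂ = l_80/l_75 = 86,187/101,780 = 0.846797.
P(at least one) = 1 − (1−p₁)(1−p₂) = 1 − 0.087199 × 0.153203 = 0.986641.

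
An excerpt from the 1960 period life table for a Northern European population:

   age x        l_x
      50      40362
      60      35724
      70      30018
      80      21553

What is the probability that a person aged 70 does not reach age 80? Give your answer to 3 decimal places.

0.282

P(die before 80 | alive at 70) = 1 − l_80/l_70 = 1 − 21553/30018 = (8465)/30018 = 0.281997.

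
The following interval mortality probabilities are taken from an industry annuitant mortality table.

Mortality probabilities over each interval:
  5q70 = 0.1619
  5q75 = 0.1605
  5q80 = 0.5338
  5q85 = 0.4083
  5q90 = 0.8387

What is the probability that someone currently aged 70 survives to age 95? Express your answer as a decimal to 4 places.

0.0313

25p70 = (1 − 0.1619) × (1 − 0.1605) × (1 − 0.5338) × (1 − 0.4083) × (1 − 0.8387).
= 0.8381 × 0.8395 × 0.4662 × 0.5917 × 0.1613 = 0.031306.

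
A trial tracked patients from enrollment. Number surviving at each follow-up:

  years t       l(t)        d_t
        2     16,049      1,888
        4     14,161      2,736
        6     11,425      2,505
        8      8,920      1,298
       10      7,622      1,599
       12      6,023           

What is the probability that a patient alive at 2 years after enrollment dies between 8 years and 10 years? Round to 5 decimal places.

0.08088

This is the probability of reaching 8 but not 10, conditional on being alive at 2: (l(8) − l(10)) / l(2).
= (8,920 − 7,622) / 16,049 = 1,298 / 16,049 = 0.080877.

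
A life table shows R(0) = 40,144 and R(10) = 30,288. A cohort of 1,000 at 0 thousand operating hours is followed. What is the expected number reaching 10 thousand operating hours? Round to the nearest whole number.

The relevant probability is 30,288/40,144 = 0.754484.
Expected number = 1,000 × 0.754484 = 754.

754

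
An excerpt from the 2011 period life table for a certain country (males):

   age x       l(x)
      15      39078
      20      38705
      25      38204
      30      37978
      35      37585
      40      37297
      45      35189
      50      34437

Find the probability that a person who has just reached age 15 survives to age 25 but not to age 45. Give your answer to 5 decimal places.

0.07715

This is the probability of reaching 25 but not 45, conditional on being alive at 15: (l(25) − l(45)) / l(15).
= (38204 − 35189) / 39078 = 3015 / 39078 = 0.077153.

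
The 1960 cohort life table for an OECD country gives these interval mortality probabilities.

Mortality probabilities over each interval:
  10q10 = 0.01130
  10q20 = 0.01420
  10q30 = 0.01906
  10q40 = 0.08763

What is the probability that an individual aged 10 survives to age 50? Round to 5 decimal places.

The overall survival probability is (1 − 0.01130) × (1 − 0.01420) × (1 − 0.01906) × (1 − 0.08763).
= 0.98870 × 0.98580 × 0.98094 × 0.91237 = 0.872302.

0.87230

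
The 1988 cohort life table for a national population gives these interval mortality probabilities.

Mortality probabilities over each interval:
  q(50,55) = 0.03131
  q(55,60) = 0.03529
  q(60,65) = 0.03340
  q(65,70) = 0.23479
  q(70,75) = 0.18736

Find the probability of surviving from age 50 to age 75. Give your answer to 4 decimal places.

0.5617

Survival from 50 to 75 is the product of surviving each interval: (1 − 0.03131) × (1 − 0.03529) × (1 − 0.03340) × (1 − 0.23479) × (1 − 0.18736).
= 0.96869 × 0.96471 × 0.96660 × 0.76521 × 0.81264 = 0.561704.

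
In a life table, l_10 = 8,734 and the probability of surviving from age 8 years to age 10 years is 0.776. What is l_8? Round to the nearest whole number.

11255

l_8 = l_10 / p = 8,734 / 0.776 = 11255.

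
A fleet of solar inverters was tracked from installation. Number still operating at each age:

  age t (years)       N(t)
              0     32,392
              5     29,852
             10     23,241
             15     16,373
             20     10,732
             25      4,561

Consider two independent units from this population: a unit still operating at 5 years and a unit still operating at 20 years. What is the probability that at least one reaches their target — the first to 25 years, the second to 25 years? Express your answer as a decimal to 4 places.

0.5128

p₁ = N(25)/N(5) = 4,561/29,852 = 0.152787; p₂ = N(25)/N(20) = 4,561/10,732 = 0.424991.
P(at least one) = 1 − (1−p₁)(1−p₂) = 1 − 0.847213 × 0.575009 = 0.512845.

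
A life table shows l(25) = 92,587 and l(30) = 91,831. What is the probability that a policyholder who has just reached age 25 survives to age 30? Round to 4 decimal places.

The conditional survival probability is l(30)/l(25) = 91,831/92,587 = 0.991835.

0.9918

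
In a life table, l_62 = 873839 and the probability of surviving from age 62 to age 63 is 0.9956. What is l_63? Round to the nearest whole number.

l_63 = l_62 × p = 873839 × 0.9956 = 869994.

869994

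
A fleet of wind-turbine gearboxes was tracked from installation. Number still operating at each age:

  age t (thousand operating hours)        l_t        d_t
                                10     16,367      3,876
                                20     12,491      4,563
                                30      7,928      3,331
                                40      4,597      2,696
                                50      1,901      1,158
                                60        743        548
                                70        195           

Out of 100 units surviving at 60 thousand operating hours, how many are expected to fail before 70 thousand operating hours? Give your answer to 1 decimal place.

The relevant probability is 1 − 195/743 = 0.737550.
Expected number = 100 × 0.737550 = 73.8.

73.8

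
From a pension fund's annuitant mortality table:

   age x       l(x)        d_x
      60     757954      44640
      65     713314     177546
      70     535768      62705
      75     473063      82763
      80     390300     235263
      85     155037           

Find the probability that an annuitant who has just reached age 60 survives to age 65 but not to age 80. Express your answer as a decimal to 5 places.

0.42617

This is the probability of reaching 65 but not 80, conditional on being alive at 60: (l(65) − l(80)) / l(60).
= (713314 − 390300) / 757954 = 323014 / 757954 = 0.426166.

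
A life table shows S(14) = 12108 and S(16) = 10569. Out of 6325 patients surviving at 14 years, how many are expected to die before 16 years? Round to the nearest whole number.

804

The relevant probability is 1 − 10569/12108 = 0.127106.
Expected number = 6325 × 0.127106 = 804.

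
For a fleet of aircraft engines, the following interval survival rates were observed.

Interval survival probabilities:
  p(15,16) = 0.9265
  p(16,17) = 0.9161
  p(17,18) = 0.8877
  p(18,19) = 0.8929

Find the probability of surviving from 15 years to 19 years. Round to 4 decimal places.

0.6728

The overall survival probability is 0.9265 × 0.9161 × 0.8877 × 0.8929.
= 0.672756.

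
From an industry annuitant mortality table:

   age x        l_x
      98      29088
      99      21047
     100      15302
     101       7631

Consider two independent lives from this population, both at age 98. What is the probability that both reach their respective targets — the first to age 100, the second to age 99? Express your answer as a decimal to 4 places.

p₁ = l_100/l_98 = 15302/29088 = 0.526059; p₂ = l_99/l_98 = 21047/29088 = 0.723563.
P(both) = p₁ × p₂ = 0.526059 × 0.723563 = 0.380637.

0.3806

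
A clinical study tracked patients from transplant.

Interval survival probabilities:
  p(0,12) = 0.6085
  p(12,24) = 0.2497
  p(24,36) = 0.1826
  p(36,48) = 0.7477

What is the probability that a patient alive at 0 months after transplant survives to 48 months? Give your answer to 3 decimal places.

Survival from 0 to 48 is the product of surviving each interval: 0.6085 × 0.2497 × 0.1826 × 0.7477.
= 0.020745.

0.021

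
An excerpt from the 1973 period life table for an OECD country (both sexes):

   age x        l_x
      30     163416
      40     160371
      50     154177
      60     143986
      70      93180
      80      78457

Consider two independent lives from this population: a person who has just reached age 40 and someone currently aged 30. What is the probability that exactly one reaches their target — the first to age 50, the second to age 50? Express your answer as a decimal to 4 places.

0.0908

p₁ = l_50/l_40 = 154177/160371 = 0.961377; p₂ = l_50/l_30 = 154177/163416 = 0.943463.
P(exactly one) = p₁(1−p₂) + (1−p₁)p₂ = 0.054353 + 0.036439 = 0.090793.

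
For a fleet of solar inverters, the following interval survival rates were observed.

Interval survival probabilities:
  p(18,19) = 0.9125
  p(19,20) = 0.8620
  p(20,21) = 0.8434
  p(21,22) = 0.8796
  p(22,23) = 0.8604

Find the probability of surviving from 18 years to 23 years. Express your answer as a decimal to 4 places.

0.5021

The overall survival probability is 0.9125 × 0.8620 × 0.8434 × 0.8796 × 0.8604.
= 0.502064.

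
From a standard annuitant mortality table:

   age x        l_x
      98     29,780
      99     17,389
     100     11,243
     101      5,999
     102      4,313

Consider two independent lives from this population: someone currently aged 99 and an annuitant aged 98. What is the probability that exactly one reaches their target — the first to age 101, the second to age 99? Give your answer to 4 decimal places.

0.5260

p₁ = l_101/l_99 = 5,999/17,389 = 0.344988; p₂ = l_99/l_98 = 17,389/29,780 = 0.583915.
P(exactly one) = p₁(1−p₂) + (1−p₁)p₂ = 0.143544 + 0.382471 = 0.526016.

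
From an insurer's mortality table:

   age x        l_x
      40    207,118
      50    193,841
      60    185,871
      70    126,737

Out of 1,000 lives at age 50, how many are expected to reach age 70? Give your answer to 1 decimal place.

653.8

The relevant probability is 126,737/193,841 = 0.653819.
Expected number = 1,000 × 0.653819 = 653.8.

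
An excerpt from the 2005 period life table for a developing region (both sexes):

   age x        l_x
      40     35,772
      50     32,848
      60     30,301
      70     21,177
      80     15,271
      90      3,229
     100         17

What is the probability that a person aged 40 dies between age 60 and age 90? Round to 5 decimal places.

0.75679

We want 20|30q40 = (l_60 − l_90)/l_40.
This is the probability of reaching 60 but not 90, conditional on being alive at 40: (l_60 − l_90) / l_40.
= (30,301 − 3,229) / 35,772 = 27,072 / 35,772 = 0.756793.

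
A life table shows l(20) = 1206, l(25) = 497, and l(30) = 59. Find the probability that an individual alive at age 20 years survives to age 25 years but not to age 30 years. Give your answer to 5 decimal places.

This is the probability of reaching 25 but not 30, conditional on being alive at 20: (l(25) − l(30)) / l(20).
= (497 − 59) / 1206 = 438 / 1206 = 0.363184.

0.36318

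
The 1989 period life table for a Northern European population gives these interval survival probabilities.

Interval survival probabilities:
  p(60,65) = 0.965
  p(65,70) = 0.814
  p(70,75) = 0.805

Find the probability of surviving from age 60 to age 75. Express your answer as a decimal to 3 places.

Survival from 60 to 75 is the product of surviving each interval: 0.965 × 0.814 × 0.805.
= 0.632336.

0.632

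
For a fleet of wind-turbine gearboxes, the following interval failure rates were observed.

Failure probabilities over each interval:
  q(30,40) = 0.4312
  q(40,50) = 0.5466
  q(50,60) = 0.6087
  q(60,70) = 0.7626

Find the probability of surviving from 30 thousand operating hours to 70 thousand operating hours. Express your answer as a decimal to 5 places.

0.02396

Survival from 30 to 70 is the product of surviving each interval: (1 − 0.4312) × (1 − 0.5466) × (1 − 0.6087) × (1 − 0.7626).
= 0.5688 × 0.4534 × 0.3913 × 0.2374 = 0.023957.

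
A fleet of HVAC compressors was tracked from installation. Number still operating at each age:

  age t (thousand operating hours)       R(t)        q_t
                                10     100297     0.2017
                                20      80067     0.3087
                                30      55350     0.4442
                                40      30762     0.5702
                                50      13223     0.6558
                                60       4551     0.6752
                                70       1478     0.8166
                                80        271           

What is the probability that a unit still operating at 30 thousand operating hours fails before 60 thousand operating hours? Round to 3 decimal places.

0.918

P(fail before 60 | operational at 30) = 1 − R(60)/R(30) = 1 − 4551/55350 = (50799)/55350 = 0.917778.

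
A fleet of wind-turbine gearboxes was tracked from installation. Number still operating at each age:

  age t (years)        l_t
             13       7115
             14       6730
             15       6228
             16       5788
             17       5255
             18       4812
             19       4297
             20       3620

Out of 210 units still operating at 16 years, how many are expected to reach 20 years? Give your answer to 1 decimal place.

131.3

The relevant probability is 3620/5788 = 0.625432.
Expected number = 210 × 0.625432 = 131.3.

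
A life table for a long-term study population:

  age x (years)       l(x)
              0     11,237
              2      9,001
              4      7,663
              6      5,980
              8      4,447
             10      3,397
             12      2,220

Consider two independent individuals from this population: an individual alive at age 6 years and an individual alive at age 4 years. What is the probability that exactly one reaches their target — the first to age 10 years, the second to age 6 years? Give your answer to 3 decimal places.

p₁ = l(10)/l(6) = 3,397/5,980 = 0.568060; p₂ = l(6)/l(4) = 5,980/7,663 = 0.780373.
P(exactly one) = p₁(1−p₂) + (1−p₁)p₂ = 0.124761 + 0.337074 = 0.461836.

0.462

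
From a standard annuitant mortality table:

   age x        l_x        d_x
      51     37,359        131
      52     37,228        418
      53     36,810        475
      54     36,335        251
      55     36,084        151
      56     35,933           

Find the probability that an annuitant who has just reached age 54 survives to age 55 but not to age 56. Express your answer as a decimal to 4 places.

0.0042

We want 1|1q54 = (l_55 − l_56)/l_54.
This is the probability of reaching 55 but not 56, conditional on being alive at 54: (l_55 − l_56) / l_54.
= (36,084 − 35,933) / 36,335 = 151 / 36,335 = 0.004156.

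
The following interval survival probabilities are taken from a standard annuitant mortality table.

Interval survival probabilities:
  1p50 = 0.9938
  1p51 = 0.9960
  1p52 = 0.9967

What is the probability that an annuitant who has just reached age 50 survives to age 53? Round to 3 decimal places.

0.987

The overall survival probability is 0.9938 × 0.9960 × 0.9967.
= 0.986558.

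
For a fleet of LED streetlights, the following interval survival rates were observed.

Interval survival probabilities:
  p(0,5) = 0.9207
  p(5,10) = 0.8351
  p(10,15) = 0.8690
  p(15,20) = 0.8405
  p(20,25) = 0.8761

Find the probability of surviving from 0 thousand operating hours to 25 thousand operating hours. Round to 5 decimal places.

Survival from 0 to 25 is the product of surviving each interval: 0.9207 × 0.8351 × 0.8690 × 0.8405 × 0.8761.
= 0.492003.

0.49200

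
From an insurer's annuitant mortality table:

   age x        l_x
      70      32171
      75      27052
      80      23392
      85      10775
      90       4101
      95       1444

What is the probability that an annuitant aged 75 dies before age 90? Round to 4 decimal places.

P(die before 90 | alive at 75) = 1 − l_90/l_75 = 1 − 4101/27052 = (22951)/27052 = 0.848403.

0.8484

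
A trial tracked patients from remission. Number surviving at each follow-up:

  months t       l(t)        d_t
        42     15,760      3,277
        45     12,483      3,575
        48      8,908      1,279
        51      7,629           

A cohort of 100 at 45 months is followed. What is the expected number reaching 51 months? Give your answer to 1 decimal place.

The relevant probability is 7,629/12,483 = 0.611151.
Expected number = 100 × 0.611151 = 61.1.

61.1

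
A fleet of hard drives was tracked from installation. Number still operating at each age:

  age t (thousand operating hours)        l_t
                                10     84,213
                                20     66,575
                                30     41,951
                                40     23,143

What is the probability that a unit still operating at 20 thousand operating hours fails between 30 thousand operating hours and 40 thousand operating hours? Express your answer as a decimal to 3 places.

0.283

This is the probability of reaching 30 but not 40, conditional on being operational at 20: (l_30 − l_40) / l_20.
= (41,951 − 23,143) / 66,575 = 18,808 / 66,575 = 0.282508.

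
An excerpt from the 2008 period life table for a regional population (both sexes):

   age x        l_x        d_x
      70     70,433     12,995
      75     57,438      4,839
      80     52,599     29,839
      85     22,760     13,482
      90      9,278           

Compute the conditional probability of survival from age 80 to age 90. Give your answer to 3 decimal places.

0.176

The conditional survival probability is l_90/l_80 = 9,278/52,599 = 0.176391.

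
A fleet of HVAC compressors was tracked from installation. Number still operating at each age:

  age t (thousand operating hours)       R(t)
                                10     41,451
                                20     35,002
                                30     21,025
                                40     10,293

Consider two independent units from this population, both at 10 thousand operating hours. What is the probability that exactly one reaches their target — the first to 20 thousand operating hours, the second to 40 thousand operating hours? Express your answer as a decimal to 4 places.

0.6734

p₁ = R(20)/R(10) = 35,002/41,451 = 0.844419; p₂ = R(40)/R(10) = 10,293/41,451 = 0.248317.
P(exactly one) = p₁(1−p₂) + (1−p₁)p₂ = 0.634735 + 0.038633 = 0.673369.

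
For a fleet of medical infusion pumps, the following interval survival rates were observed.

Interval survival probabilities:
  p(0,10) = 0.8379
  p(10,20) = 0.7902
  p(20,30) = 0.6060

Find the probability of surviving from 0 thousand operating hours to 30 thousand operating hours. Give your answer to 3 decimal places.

0.401

Chaining the interval survival probabilities: 0.8379 × 0.7902 × 0.6060.
= 0.401238.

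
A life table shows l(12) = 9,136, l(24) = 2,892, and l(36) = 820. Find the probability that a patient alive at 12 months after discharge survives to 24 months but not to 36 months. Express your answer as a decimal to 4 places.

This is the probability of reaching 24 but not 36, conditional on being alive at 12: (l(24) − l(36)) / l(12).
= (2,892 − 820) / 9,136 = 2,072 / 9,136 = 0.226795.

0.2268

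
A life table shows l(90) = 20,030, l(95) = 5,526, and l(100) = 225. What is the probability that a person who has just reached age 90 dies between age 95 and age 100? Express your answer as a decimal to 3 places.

0.265

This is the probability of reaching 95 but not 100, conditional on being alive at 90: (l(95) − l(100)) / l(90).
= (5,526 − 225) / 20,030 = 5,301 / 20,030 = 0.264653.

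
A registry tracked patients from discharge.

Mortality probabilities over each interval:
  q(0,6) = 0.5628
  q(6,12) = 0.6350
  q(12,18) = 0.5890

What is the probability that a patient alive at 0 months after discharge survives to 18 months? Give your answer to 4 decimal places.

0.0656

Chaining the interval survival probabilities: (1 − 0.5628) × (1 − 0.6350) × (1 − 0.5890).
= 0.4372 × 0.3650 × 0.4110 = 0.065587.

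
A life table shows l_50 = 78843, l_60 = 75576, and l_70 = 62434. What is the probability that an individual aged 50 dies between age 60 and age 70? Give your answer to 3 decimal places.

0.167

We want 10|10q50 = (l_60 − l_70)/l_50.
This is the probability of reaching 60 but not 70, conditional on being alive at 50: (l_60 − l_70) / l_50.
= (75576 − 62434) / 78843 = 13142 / 78843 = 0.166686.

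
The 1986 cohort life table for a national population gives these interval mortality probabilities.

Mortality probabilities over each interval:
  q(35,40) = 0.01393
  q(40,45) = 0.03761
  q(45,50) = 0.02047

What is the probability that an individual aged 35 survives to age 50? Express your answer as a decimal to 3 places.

P(survive 35→50) = (1 − 0.01393) × (1 − 0.03761) × (1 − 0.02047).
= 0.98607 × 0.96239 × 0.97953 = 0.929558.

0.930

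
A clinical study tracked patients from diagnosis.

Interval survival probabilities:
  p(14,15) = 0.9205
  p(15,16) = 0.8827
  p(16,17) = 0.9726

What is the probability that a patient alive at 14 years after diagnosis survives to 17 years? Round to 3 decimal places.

P(survive 14→17) = 0.9205 × 0.8827 × 0.9726.
= 0.790262.

0.790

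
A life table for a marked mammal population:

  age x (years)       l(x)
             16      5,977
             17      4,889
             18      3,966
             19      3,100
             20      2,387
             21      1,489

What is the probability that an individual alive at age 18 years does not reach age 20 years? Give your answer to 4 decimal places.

0.3981

P(die before 20 | alive at 18) = 1 − l(20)/l(18) = 1 − 2,387/3,966 = (1,579)/3,966 = 0.398134.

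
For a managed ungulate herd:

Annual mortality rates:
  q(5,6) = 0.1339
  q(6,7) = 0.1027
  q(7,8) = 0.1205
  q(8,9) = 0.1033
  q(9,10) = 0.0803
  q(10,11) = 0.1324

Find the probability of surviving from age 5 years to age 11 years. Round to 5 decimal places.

0.48905

The overall survival probability is (1 − 0.1339) × (1 − 0.1027) × (1 − 0.1205) × (1 − 0.1033) × (1 − 0.0803) × (1 − 0.1324).
= 0.8661 × 0.8973 × 0.8795 × 0.8967 × 0.9197 × 0.8676 = 0.489051.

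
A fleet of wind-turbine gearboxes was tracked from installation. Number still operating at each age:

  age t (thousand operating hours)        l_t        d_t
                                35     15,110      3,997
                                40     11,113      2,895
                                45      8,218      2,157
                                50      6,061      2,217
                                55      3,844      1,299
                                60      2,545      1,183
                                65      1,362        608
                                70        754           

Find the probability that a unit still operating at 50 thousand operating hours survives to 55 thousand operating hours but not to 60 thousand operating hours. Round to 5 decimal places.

0.21432

This is the probability of reaching 55 but not 60, conditional on being operational at 50: (l_55 − l_60) / l_50.
= (3,844 − 2,545) / 6,061 = 1,299 / 6,061 = 0.214321.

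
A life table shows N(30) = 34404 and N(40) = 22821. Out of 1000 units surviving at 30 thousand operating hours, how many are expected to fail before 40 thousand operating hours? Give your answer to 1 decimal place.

The relevant probability is 1 − 22821/34404 = 0.336676.
Expected number = 1000 × 0.336676 = 336.7.

336.7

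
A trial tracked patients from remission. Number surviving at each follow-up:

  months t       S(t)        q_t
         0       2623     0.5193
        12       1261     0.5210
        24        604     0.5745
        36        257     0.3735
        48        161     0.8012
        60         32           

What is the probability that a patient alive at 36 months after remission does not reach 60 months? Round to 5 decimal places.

P(die before 60 | alive at 36) = 1 − S(60)/S(36) = 1 − 32/257 = (225)/257 = 0.875486.

0.87549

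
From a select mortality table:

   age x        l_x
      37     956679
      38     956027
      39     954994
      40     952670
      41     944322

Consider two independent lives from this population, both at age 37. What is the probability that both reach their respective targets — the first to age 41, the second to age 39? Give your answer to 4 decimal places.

0.9853

p₁ = l_41/l_37 = 944322/956679 = 0.987083; p₂ = l_39/l_37 = 954994/956679 = 0.998239.
P(both) = p₁ × p₂ = 0.987083 × 0.998239 = 0.985345.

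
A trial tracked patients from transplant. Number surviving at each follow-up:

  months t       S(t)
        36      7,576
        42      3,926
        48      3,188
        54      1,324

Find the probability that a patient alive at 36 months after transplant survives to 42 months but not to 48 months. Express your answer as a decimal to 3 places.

0.097

This is the probability of reaching 42 but not 48, conditional on being alive at 36: (S(42) − S(48)) / S(36).
= (3,926 − 3,188) / 7,576 = 738 / 7,576 = 0.097413.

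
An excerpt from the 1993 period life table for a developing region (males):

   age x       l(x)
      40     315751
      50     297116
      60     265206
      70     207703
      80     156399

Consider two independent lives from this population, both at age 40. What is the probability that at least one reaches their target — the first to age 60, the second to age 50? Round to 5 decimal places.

p₁ = l(60)/l(40) = 265206/315751 = 0.839921; p₂ = l(50)/l(40) = 297116/315751 = 0.940982.
P(at least one) = 1 − (1−p₁)(1−p₂) = 1 − 0.160079 × 0.059018 = 0.990552.

0.99055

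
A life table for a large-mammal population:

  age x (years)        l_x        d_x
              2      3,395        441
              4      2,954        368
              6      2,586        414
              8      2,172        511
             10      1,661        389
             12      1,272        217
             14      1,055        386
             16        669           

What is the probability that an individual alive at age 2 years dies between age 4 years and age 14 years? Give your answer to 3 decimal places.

0.559

This is the probability of reaching 4 but not 14, conditional on being alive at 2: (l_4 − l_14) / l_2.
= (2,954 − 1,055) / 3,395 = 1,899 / 3,395 = 0.559352.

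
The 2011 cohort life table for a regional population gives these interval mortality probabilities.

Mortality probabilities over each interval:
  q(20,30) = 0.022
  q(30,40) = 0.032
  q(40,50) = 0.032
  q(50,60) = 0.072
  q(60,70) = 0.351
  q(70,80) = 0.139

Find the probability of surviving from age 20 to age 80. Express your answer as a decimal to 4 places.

P(survive 20→80) = (1 − 0.022) × (1 − 0.032) × (1 − 0.032) × (1 − 0.072) × (1 − 0.351) × (1 − 0.139).
= 0.978 × 0.968 × 0.968 × 0.928 × 0.649 × 0.861 = 0.475210.

0.4752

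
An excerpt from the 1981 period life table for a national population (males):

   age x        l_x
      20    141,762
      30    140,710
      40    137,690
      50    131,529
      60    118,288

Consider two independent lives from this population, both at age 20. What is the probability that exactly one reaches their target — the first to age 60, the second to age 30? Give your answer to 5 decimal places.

p₁ = l_60/l_20 = 118,288/141,762 = 0.834413; p₂ = l_30/l_20 = 140,710/141,762 = 0.992579.
P(exactly one) = p₁(1−p₂) + (1−p₁)p₂ = 0.006192 + 0.164358 = 0.170550.

0.17055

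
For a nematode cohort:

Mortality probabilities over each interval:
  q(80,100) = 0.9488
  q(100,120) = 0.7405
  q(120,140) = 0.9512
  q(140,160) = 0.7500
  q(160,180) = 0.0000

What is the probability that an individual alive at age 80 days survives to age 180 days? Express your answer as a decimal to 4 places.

0.0002

P(survive 80→180) = (1 − 0.9488) × (1 − 0.7405) × (1 − 0.9512) × (1 − 0.7500) × (1 − 0.0000).
= 0.0512 × 0.2595 × 0.0488 × 0.2500 × 1.0000 = 0.000162.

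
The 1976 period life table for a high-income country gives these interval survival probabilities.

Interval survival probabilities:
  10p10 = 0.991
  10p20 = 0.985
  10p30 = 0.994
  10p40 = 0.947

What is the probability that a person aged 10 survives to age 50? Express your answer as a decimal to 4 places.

0.9189

Chaining the interval survival probabilities: 0.991 × 0.985 × 0.994 × 0.947.
= 0.918853.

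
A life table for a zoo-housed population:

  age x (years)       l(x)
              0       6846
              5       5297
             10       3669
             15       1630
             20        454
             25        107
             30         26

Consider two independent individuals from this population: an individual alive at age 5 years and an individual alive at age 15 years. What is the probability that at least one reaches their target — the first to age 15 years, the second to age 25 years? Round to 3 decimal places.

0.353

p₁ = l(15)/l(5) = 1630/5297 = 0.307721; p₂ = l(25)/l(15) = 107/1630 = 0.065644.
P(at least one) = 1 − (1−p₁)(1−p₂) = 1 − 0.692279 × 0.934356 = 0.353165.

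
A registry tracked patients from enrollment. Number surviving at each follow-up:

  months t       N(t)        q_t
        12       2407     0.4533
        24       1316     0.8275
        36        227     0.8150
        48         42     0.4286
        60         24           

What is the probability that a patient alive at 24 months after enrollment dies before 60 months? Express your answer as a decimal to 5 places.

P(die before 60 | alive at 24) = 1 − N(60)/N(24) = 1 − 24/1316 = (1292)/1316 = 0.981763.

0.98176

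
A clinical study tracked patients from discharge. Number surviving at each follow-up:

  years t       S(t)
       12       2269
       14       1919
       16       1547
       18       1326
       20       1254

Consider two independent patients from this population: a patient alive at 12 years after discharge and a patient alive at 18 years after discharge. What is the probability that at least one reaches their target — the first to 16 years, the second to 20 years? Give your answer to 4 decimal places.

0.9827

p₁ = S(16)/S(12) = 1547/2269 = 0.681798; p₂ = S(20)/S(18) = 1254/1326 = 0.945701.
P(at least one) = 1 − (1−p₁)(1−p₂) = 1 − 0.318202 × 0.054299 = 0.982722.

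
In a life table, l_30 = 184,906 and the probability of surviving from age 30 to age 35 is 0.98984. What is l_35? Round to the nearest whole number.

183027

l_35 = l_30 × p = 184,906 × 0.98984 = 183027.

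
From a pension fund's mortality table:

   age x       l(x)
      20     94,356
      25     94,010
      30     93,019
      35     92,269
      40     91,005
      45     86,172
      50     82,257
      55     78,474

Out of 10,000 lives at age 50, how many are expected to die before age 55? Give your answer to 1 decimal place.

459.9

The relevant probability is 1 − 78,474/82,257 = 0.045990.
Expected number = 10,000 × 0.045990 = 459.9.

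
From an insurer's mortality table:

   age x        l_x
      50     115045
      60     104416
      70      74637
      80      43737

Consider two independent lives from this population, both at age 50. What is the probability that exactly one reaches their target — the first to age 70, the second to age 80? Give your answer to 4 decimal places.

0.5357

p₁ = l_70/l_50 = 74637/115045 = 0.648764; p₂ = l_80/l_50 = 43737/115045 = 0.380173.
P(exactly one) = p₁(1−p₂) + (1−p₁)p₂ = 0.402121 + 0.133530 = 0.535652.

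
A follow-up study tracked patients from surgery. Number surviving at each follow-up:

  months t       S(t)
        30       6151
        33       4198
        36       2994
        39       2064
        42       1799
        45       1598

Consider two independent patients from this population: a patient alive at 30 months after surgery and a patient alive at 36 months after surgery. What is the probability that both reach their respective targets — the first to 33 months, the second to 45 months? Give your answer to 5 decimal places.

p₁ = S(33)/S(30) = 4198/6151 = 0.682491; p₂ = S(45)/S(36) = 1598/2994 = 0.533734.
P(both) = p₁ × p₂ = 0.682491 × 0.533734 = 0.364269.

0.36427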